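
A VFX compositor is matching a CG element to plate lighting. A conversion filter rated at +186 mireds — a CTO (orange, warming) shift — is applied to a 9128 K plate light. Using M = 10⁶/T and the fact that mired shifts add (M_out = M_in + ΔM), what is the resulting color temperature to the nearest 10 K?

M_in = 10⁶/9128 = 109.55 mireds.
M_out = 109.55 + (+186) = 295.55 mireds.
T_out = 10⁶/295.55 = 3383.5 K → 3380 K.

3380 K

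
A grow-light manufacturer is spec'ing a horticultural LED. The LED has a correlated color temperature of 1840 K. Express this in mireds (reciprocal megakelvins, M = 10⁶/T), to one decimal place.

M = 10⁶ / 1840 = 543.478 → 543.5 mireds.

543.5 mireds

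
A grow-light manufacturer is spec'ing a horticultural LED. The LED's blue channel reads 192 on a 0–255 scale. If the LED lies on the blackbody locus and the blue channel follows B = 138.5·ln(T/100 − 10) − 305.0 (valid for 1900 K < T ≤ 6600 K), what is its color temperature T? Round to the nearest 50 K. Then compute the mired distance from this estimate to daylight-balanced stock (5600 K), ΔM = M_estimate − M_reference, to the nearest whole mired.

ln(t − 10) = (192 + 305.0) / 138.5 = 3.5884.
t − 10 = e^3.5884 = 36.178, so t = 46.178.
T = 100·t = 4618 K → 4600 K to the nearest 50 K.
M_estimate = 10⁶/4600 = 217.39; M_reference = 10⁶/5600 = 178.57.
ΔM = 217.39 − 178.57 = 38.82 → +39 mireds.

+39 mireds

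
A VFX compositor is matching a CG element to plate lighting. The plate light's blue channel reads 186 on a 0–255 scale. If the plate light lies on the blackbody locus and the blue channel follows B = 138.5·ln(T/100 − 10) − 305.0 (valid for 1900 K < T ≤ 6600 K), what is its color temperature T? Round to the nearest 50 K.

ln(t − 10) = (186 + 305.0) / 138.5 = 3.5451.
t − 10 = e^3.5451 = 34.644, so t = 44.644.
T = 100·t = 4464 K → 4450 K to the nearest 50 K.

4450 K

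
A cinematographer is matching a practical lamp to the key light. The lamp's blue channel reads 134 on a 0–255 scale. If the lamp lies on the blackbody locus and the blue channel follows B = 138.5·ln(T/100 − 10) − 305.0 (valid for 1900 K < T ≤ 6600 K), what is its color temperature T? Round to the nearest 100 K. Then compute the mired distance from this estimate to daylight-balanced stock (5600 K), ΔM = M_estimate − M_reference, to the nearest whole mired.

+116 mireds

ln(t − 10) = (134 + 305.0) / 138.5 = 3.1697.
t − 10 = e^3.1697 = 23.800, so t = 33.800.
T = 100·t = 3380 K → 3400 K to the nearest 100 K.
M_estimate = 10⁶/3400 = 294.12; M_reference = 10⁶/5600 = 178.57.
ΔM = 294.12 − 178.57 = 115.55 → +116 mireds.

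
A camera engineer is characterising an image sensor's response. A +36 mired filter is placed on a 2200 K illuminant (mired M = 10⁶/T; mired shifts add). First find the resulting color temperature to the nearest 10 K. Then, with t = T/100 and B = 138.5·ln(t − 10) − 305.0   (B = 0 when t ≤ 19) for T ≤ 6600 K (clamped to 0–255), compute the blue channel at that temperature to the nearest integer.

19

M_in = 10⁶/2200 = 454.55; M_out = 454.55 + (+36) = 490.55.
T_out = 10⁶/490.55 = 2038.5 K → 2040 K; t = 20.4.
B = 138.5·ln(20.4 − 10) − 305.0 = 138.5·ln 10.4 − 305.0 = 138.5·2.3418 − 305.0 = 19.340.
Rounded: 19.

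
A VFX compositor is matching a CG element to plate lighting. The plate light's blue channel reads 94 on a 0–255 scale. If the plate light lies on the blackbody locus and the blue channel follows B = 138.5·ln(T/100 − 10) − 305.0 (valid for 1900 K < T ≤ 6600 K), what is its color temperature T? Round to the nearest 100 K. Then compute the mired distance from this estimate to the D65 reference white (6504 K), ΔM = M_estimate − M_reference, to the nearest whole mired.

ln(t − 10) = (94 + 305.0) / 138.5 = 2.8809.
t − 10 = e^2.8809 = 17.830, so t = 27.830.
T = 100·t = 2783 K → 2800 K to the nearest 100 K.
M_estimate = 10⁶/2800 = 357.14; M_reference = 10⁶/6504 = 153.75.
ΔM = 357.14 − 153.75 = 203.39 → +203 mireds.

+203 mireds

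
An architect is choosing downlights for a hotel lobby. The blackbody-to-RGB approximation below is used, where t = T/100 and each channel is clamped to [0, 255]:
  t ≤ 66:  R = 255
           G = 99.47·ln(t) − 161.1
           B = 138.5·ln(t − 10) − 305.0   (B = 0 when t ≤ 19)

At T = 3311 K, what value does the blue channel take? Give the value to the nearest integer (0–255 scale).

130

t = 3311/100 = 33.11; the t ≤ 66 branch applies.
B = 138.5·ln(33.11 − 10) − 305.0 = 138.5·ln 23.11 − 305.0 = 138.5·3.1403 − 305.0 = 129.927.
Rounded: 130.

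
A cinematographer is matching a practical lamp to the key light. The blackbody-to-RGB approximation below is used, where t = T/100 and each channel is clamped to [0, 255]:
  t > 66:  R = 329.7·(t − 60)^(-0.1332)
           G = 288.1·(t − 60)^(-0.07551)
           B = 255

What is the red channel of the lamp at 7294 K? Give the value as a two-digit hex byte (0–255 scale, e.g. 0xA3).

0xEA

t = 7294/100 = 72.94; the t > 66 branch applies.
R = 329.7·(72.94 − 60)^(-0.1332) = 329.7·12.94^(-0.1332) = 329.7·0.71103 = 234.428.
Rounded: 234; in hex, 0xEA.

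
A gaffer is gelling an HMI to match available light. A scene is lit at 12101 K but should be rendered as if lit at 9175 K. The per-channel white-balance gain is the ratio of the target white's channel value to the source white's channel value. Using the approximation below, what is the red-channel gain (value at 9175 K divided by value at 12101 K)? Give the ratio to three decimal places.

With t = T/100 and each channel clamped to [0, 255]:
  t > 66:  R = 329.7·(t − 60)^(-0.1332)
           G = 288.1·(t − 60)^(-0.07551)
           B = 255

1.091

At 12101 K (t = 121.01):
  R = 329.7·(121.01 − 60)^(-0.1332) = 329.7·61.01^(-0.1332) = 329.7·0.57834 = 190.679.
At 9175 K (t = 91.75):
  R = 329.7·(91.75 − 60)^(-0.1332) = 329.7·31.75^(-0.1332) = 329.7·0.63091 = 208.011.
Gain = 208.011 / 190.679 = 1.0909 → 1.091.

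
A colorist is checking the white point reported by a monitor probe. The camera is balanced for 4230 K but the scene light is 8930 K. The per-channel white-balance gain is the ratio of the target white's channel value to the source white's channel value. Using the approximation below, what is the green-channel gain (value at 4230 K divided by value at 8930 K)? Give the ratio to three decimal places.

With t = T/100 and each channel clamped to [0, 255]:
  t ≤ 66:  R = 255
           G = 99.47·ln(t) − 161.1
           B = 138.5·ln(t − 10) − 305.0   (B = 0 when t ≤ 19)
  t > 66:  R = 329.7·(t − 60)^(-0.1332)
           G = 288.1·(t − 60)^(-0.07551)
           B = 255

At 8930 K (t = 89.3):
  G = 288.1·(89.3 − 60)^(-0.07551) = 288.1·29.3^(-0.07551) = 288.1·0.77488 = 223.244.
At 4230 K (t = 42.3):
  G = 99.47·ln 42.3 − 161.1 = 99.47·3.7448 − 161.1 = 211.394.
Gain = 211.394 / 223.244 = 0.9469 → 0.947.

0.947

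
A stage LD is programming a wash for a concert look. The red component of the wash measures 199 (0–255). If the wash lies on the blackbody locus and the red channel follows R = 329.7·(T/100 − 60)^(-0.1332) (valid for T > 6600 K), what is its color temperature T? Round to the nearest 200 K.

(t − 60)^(-0.1332) = 199/329.7 = 0.60358.
t − 60 = 0.60358^(1/-0.1332) = 0.60358^(-7.508) = 44.273, so t = 104.273.
T = 100·t = 10427 K → 10400 K to the nearest 200 K.

10400 K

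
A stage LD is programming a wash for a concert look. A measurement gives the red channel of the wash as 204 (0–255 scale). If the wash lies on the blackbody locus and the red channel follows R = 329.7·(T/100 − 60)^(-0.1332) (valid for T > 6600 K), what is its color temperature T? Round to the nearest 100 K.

(t − 60)^(-0.1332) = 204/329.7 = 0.61874.
t − 60 = 0.61874^(1/-0.1332) = 0.61874^(-7.508) = 36.748, so t = 96.748.
T = 100·t = 9675 K → 9700 K to the nearest 100 K.

9700 K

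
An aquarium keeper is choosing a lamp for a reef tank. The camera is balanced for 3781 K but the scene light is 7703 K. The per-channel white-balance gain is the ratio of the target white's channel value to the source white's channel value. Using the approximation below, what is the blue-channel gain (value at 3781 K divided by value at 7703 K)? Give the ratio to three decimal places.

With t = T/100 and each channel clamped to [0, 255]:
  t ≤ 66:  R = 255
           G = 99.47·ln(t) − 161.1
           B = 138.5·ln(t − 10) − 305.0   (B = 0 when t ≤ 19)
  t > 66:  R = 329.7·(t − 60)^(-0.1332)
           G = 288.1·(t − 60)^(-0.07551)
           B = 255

At 7703 K (t = 77.03):
  B = 255 by definition for t > 66.
At 3781 K (t = 37.81):
  B = 138.5·ln(37.81 − 10) − 305.0 = 138.5·ln 27.81 − 305.0 = 138.5·3.3254 − 305.0 = 155.567.
Gain = 155.567 / 255.000 = 0.6101 → 0.610.

0.610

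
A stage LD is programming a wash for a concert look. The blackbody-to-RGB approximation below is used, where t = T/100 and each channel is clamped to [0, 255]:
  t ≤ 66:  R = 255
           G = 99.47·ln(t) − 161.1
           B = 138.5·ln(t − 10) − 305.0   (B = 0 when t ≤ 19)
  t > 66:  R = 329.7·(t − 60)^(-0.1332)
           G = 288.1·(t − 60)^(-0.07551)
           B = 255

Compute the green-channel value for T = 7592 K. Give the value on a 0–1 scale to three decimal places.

t = 7592/100 = 75.92; the t > 66 branch applies.
G = 288.1·(75.92 − 60)^(-0.07551) = 288.1·15.92^(-0.07551) = 288.1·0.81141 = 233.768.
On a 0–1 scale: 233.768/255 = 0.9167 → 0.917.

0.917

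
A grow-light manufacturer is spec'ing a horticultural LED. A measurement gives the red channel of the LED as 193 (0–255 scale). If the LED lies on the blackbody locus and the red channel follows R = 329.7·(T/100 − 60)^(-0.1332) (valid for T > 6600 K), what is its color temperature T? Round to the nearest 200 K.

11600 K

(t − 60)^(-0.1332) = 193/329.7 = 0.58538.
t − 60 = 0.58538^(1/-0.1332) = 0.58538^(-7.508) = 55.713, so t = 115.713.
T = 100·t = 11571 K → 11600 K to the nearest 200 K.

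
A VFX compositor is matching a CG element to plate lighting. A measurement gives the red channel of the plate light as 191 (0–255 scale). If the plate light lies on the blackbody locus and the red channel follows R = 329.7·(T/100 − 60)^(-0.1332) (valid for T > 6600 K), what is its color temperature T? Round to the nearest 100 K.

12000 K

(t − 60)^(-0.1332) = 191/329.7 = 0.57931.
t − 60 = 0.57931^(1/-0.1332) = 0.57931^(-7.508) = 60.245, so t = 120.245.
T = 100·t = 12025 K → 12000 K to the nearest 100 K.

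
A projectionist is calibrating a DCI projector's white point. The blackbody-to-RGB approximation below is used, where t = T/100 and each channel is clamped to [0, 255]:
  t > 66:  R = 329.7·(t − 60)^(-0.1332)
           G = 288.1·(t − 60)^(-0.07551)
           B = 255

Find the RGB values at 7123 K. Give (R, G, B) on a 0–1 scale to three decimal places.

t = 7123/100 = 71.23; the t > 66 branch applies.
R = 329.7·(71.23 − 60)^(-0.1332) = 329.7·11.23^(-0.1332) = 329.7·0.72459 = 238.896.
G = 288.1·(71.23 − 60)^(-0.07551) = 288.1·11.23^(-0.07551) = 288.1·0.83308 = 240.010.
B = 255 by definition for t > 66.
Dividing each by 255: (0.9368, 0.9412, 1.0000) → (0.937, 0.941, 1.000).

(0.937, 0.941, 1.000)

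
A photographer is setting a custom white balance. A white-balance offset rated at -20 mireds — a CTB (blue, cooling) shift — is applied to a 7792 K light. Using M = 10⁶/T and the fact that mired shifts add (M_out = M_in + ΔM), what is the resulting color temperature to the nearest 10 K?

M_in = 10⁶/7792 = 128.34 mireds.
M_out = 128.34 + (-20) = 108.34 mireds.
T_out = 10⁶/108.34 = 9230.5 K → 9230 K.

9230 K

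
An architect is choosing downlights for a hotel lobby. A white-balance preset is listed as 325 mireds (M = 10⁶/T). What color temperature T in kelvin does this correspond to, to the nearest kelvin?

T = 10⁶ / 325 = 3076.92 K → 3077 K.

3077 K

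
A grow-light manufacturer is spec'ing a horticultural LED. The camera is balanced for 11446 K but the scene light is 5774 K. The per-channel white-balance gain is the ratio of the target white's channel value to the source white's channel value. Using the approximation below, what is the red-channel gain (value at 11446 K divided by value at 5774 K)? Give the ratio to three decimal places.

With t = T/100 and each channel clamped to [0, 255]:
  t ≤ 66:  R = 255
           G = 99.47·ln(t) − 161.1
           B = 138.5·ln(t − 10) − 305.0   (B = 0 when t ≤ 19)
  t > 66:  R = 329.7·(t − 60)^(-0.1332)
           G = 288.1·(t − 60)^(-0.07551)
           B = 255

At 5774 K (t = 57.74):
  R = 255 by definition for t ≤ 66.
At 11446 K (t = 114.46):
  R = 329.7·(114.46 − 60)^(-0.1332) = 329.7·54.46^(-0.1332) = 329.7·0.58716 = 193.586.
Gain = 193.586 / 255.000 = 0.7592 → 0.759.

0.759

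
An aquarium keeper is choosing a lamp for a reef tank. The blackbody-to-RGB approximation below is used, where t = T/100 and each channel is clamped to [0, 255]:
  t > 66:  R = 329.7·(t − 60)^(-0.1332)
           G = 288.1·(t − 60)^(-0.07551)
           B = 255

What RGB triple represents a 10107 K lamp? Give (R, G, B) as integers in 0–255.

t = 10107/100 = 101.07; the t > 66 branch applies.
R = 329.7·(101.07 − 60)^(-0.1332) = 329.7·41.07^(-0.1332) = 329.7·0.60965 = 201.001.
G = 288.1·(101.07 − 60)^(-0.07551) = 288.1·41.07^(-0.07551) = 288.1·0.75538 = 217.624.
B = 255 by definition for t > 66.
Rounded: (201, 218, 255).

(201, 218, 255)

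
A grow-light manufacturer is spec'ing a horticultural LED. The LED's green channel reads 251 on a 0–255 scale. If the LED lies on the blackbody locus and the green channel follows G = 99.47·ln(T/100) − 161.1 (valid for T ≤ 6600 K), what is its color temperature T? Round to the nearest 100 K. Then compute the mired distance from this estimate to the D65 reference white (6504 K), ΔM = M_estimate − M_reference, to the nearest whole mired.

ln t = (251 + 161.1) / 99.47 = 4.1430.
t = e^4.1430 = 62.989.
T = 100·t = 6299 K → 6300 K to the nearest 100 K.
M_estimate = 10⁶/6300 = 158.73; M_reference = 10⁶/6504 = 153.75.
ΔM = 158.73 − 153.75 = 4.98 → +5 mireds.

+5 mireds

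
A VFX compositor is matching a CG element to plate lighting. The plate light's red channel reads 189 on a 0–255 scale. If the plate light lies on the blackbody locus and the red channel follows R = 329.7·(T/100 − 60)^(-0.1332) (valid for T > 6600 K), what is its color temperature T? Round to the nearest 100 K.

12500 K

(t − 60)^(-0.1332) = 189/329.7 = 0.57325.
t − 60 = 0.57325^(1/-0.1332) = 0.57325^(-7.508) = 65.199, so t = 125.199.
T = 100·t = 12520 K → 12500 K to the nearest 100 K.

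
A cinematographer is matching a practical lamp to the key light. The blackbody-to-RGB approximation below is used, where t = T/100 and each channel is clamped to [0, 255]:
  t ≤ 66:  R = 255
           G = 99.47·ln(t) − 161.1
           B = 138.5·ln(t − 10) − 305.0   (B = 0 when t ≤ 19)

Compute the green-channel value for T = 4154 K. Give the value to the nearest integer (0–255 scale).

210

t = 4154/100 = 41.54; the t ≤ 66 branch applies.
G = 99.47·ln 41.54 − 161.1 = 99.47·3.7267 − 161.1 = 209.591.
Rounded: 210.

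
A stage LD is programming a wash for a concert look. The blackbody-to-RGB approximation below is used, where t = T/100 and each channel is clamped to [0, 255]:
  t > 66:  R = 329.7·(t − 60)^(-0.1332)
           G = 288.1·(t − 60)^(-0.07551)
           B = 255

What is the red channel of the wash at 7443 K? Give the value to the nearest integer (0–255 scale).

t = 7443/100 = 74.43; the t > 66 branch applies.
R = 329.7·(74.43 − 60)^(-0.1332) = 329.7·14.43^(-0.1332) = 329.7·0.70079 = 231.049.
Rounded: 231.

231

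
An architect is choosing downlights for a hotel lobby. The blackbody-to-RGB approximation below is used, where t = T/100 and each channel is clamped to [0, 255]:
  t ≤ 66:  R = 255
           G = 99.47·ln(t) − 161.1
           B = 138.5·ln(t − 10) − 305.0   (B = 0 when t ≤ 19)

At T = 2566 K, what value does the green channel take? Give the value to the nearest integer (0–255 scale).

162

t = 2566/100 = 25.66; the t ≤ 66 branch applies.
G = 99.47·ln 25.66 − 161.1 = 99.47·3.2449 − 161.1 = 161.674.
Rounded: 162.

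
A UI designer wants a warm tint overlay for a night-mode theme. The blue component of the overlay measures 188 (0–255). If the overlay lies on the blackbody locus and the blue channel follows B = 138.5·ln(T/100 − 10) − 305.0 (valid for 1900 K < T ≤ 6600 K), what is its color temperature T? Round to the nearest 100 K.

4500 K

ln(t − 10) = (188 + 305.0) / 138.5 = 3.5596.
t − 10 = e^3.5596 = 35.148, so t = 45.148.
T = 100·t = 4515 K → 4500 K to the nearest 100 K.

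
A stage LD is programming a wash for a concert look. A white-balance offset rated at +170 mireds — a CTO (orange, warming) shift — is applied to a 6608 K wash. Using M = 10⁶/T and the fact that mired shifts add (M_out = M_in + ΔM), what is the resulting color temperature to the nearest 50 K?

3100 K

M_in = 10⁶/6608 = 151.33 mireds.
M_out = 151.33 + (+170) = 321.33 mireds.
T_out = 10⁶/321.33 = 3112.0 K → 3100 K.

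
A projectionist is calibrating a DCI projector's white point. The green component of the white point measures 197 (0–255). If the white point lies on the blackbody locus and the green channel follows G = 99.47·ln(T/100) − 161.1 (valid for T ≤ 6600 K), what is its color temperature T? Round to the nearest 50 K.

ln t = (197 + 161.1) / 99.47 = 3.6001.
t = e^3.6001 = 36.601.
T = 100·t = 3660 K → 3650 K to the nearest 50 K.

3650 K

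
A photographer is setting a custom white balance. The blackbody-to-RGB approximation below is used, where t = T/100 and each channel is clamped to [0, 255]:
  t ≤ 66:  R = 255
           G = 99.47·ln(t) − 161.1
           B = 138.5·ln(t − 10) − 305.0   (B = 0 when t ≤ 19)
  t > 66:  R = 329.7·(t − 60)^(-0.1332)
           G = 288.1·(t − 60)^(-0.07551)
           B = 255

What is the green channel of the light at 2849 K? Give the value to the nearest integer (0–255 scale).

172

t = 2849/100 = 28.49; the t ≤ 66 branch applies.
G = 99.47·ln 28.49 − 161.1 = 99.47·3.3496 − 161.1 = 172.080.
Rounded: 172.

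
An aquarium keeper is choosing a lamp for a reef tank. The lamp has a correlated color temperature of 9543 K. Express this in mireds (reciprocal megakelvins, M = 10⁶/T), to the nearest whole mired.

105 mireds

M = 10⁶ / 9543 = 104.789 → 105 mireds.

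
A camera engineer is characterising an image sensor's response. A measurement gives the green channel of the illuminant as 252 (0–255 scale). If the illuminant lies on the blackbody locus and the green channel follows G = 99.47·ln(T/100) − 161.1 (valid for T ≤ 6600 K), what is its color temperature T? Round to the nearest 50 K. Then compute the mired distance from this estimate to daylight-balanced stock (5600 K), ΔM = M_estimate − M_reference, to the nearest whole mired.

-21 mireds

ln t = (252 + 161.1) / 99.47 = 4.1530.
t = e^4.1530 = 63.625.
T = 100·t = 6363 K → 6350 K to the nearest 50 K.
M_estimate = 10⁶/6350 = 157.48; M_reference = 10⁶/5600 = 178.57.
ΔM = 157.48 − 178.57 = -21.09 → -21 mireds.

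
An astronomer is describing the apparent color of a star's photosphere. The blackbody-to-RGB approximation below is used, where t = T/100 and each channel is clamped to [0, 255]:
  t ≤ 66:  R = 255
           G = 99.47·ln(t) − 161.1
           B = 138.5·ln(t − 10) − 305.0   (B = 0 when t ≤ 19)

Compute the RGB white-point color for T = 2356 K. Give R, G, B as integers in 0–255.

R=255, G=153, B=56

t = 2356/100 = 23.56; the t ≤ 66 branch applies.
R = 255 by definition for t ≤ 66.
G = 99.47·ln 23.56 − 161.1 = 99.47·3.1596 − 161.1 = 153.180.
B = 138.5·ln(23.56 − 10) − 305.0 = 138.5·ln 13.56 − 305.0 = 138.5·2.6071 − 305.0 = 56.087.
Rounded: (255, 153, 56).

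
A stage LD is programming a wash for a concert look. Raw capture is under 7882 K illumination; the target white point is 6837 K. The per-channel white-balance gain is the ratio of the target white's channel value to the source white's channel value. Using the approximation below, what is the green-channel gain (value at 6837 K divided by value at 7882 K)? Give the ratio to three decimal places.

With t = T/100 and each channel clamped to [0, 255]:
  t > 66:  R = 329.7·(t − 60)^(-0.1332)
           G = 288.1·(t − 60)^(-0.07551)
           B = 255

1.063

At 7882 K (t = 78.82):
  G = 288.1·(78.82 − 60)^(-0.07551) = 288.1·18.82^(-0.07551) = 288.1·0.80122 = 230.832.
At 6837 K (t = 68.37):
  G = 288.1·(68.37 − 60)^(-0.07551) = 288.1·8.37^(-0.07551) = 288.1·0.85178 = 245.396.
Gain = 245.396 / 230.832 = 1.0631 → 1.063.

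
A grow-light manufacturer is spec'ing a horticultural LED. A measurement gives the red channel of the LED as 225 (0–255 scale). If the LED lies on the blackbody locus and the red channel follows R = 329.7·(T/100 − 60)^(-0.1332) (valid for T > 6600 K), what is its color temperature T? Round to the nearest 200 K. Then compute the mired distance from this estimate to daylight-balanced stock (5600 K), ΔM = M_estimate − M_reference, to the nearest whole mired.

(t − 60)^(-0.1332) = 225/329.7 = 0.68244.
t − 60 = 0.68244^(1/-0.1332) = 0.68244^(-7.508) = 17.610, so t = 77.610.
T = 100·t = 7761 K → 7800 K to the nearest 200 K.
M_estimate = 10⁶/7800 = 128.21; M_reference = 10⁶/5600 = 178.57.
ΔM = 128.21 − 178.57 = -50.37 → -50 mireds.

-50 mireds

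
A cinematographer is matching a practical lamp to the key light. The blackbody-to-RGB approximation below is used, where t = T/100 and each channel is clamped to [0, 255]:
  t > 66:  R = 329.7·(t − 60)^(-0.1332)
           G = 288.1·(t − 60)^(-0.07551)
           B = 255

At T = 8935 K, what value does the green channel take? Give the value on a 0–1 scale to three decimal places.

t = 8935/100 = 89.35; the t > 66 branch applies.
G = 288.1·(89.35 − 60)^(-0.07551) = 288.1·29.35^(-0.07551) = 288.1·0.77478 = 223.215.
On a 0–1 scale: 223.215/255 = 0.8754 → 0.875.

0.875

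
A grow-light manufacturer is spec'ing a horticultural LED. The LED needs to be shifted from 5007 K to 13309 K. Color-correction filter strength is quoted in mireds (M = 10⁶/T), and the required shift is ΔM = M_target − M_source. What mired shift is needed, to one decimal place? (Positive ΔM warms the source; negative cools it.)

M_source = 10⁶/5007 = 199.720; M_target = 10⁶/13309 = 75.137.
ΔM = 75.137 − 199.720 = -124.583 → -124.6 mireds, a cooling shift.

-124.6 mireds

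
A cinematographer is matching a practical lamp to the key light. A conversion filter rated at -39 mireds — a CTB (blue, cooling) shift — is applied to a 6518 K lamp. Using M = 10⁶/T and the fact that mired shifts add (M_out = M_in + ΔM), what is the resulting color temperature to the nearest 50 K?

M_in = 10⁶/6518 = 153.42 mireds.
M_out = 153.42 + (-39) = 114.42 mireds.
T_out = 10⁶/114.42 = 8739.6 K → 8750 K.

8750 K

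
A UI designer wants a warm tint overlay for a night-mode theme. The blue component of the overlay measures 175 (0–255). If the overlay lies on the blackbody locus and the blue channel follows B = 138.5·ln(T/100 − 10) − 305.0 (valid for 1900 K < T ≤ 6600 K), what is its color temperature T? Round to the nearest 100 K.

ln(t − 10) = (175 + 305.0) / 138.5 = 3.4657.
t − 10 = e^3.4657 = 31.999, so t = 41.999.
T = 100·t = 4200 K → 4200 K to the nearest 100 K.

4200 K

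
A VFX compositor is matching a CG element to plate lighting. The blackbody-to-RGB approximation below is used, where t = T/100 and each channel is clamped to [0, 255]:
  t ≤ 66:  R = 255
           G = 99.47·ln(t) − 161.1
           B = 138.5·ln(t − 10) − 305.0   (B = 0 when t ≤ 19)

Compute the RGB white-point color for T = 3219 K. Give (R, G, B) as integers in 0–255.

t = 3219/100 = 32.19; the t ≤ 66 branch applies.
R = 255 by definition for t ≤ 66.
G = 99.47·ln 32.19 − 161.1 = 99.47·3.4717 − 161.1 = 184.226.
B = 138.5·ln(32.19 − 10) − 305.0 = 138.5·ln 22.19 − 305.0 = 138.5·3.0996 − 305.0 = 124.300.
Rounded: (255, 184, 124).

(255, 184, 124)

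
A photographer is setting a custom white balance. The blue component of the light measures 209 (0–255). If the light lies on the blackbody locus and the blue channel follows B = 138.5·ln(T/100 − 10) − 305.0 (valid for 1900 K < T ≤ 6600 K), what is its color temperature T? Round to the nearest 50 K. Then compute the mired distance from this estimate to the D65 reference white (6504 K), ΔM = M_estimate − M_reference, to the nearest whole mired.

+42 mireds

ln(t − 10) = (209 + 305.0) / 138.5 = 3.7112.
t − 10 = e^3.7112 = 40.903, so t = 50.903.
T = 100·t = 5090 K → 5100 K to the nearest 50 K.
M_estimate = 10⁶/5100 = 196.08; M_reference = 10⁶/6504 = 153.75.
ΔM = 196.08 − 153.75 = 42.33 → +42 mireds.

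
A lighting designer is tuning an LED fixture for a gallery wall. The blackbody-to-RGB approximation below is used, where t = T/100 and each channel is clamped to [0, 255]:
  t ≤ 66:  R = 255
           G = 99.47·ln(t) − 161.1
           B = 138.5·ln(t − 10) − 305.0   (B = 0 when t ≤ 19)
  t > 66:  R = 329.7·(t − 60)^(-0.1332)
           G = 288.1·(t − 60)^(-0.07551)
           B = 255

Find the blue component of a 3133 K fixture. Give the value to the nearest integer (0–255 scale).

t = 3133/100 = 31.33; the t ≤ 66 branch applies.
B = 138.5·ln(31.33 − 10) − 305.0 = 138.5·ln 21.33 − 305.0 = 138.5·3.0601 − 305.0 = 118.826.
Rounded: 119.

119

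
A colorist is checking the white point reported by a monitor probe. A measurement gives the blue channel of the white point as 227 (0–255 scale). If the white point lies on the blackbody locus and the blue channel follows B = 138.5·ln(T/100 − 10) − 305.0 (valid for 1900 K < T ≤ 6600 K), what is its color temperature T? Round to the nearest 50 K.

5650 K

ln(t − 10) = (227 + 305.0) / 138.5 = 3.8412.
t − 10 = e^3.8412 = 46.579, so t = 56.579.
T = 100·t = 5658 K → 5650 K to the nearest 50 K.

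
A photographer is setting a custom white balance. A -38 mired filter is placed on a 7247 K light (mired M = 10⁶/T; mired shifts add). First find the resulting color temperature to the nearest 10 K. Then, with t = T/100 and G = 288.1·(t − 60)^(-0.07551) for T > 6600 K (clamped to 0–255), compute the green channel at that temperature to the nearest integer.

M_in = 10⁶/7247 = 137.99; M_out = 137.99 + (-38) = 99.99.
T_out = 10⁶/99.99 = 10001.2 K → 10000 K; t = 100.
G = 288.1·(100 − 60)^(-0.07551) = 288.1·40^(-0.07551) = 288.1·0.75688 = 218.058.
Rounded: 218.

218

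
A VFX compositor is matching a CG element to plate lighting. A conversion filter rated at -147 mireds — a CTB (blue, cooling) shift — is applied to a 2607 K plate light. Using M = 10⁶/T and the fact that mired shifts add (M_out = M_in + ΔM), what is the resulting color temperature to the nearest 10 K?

M_in = 10⁶/2607 = 383.58 mireds.
M_out = 383.58 + (-147) = 236.58 mireds.
T_out = 10⁶/236.58 = 4226.9 K → 4230 K.

4230 K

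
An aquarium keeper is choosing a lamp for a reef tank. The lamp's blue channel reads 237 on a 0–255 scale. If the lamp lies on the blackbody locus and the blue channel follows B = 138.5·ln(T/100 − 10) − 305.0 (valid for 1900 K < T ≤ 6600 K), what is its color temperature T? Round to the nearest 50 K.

6000 K

ln(t − 10) = (237 + 305.0) / 138.5 = 3.9134.
t − 10 = e^3.9134 = 50.067, so t = 60.067.
T = 100·t = 6007 K → 6000 K to the nearest 50 K.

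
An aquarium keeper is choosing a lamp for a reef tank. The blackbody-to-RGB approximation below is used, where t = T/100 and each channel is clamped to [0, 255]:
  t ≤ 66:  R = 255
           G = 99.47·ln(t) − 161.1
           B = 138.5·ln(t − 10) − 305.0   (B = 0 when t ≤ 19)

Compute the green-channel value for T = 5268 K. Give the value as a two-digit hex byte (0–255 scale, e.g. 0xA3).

t = 5268/100 = 52.68; the t ≤ 66 branch applies.
G = 99.47·ln 52.68 − 161.1 = 99.47·3.9642 − 161.1 = 233.223.
Rounded: 233; in hex, 0xE9.

0xE9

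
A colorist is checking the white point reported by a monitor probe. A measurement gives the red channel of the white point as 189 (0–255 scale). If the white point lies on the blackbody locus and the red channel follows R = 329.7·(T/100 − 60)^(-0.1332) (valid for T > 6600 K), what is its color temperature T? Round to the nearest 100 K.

12500 K

(t − 60)^(-0.1332) = 189/329.7 = 0.57325.
t − 60 = 0.57325^(1/-0.1332) = 0.57325^(-7.508) = 65.199, so t = 125.199.
T = 100·t = 12520 K → 12500 K to the nearest 100 K.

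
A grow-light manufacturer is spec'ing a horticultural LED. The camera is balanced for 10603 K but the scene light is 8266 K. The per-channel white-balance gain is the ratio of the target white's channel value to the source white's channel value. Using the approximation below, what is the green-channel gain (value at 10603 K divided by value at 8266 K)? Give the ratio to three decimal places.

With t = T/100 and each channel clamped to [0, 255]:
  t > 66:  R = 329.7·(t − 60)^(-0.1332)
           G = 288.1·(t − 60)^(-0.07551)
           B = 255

0.948

At 8266 K (t = 82.66):
  G = 288.1·(82.66 − 60)^(-0.07551) = 288.1·22.66^(-0.07551) = 288.1·0.79007 = 227.619.
At 10603 K (t = 106.03):
  G = 288.1·(106.03 − 60)^(-0.07551) = 288.1·46.03^(-0.07551) = 288.1·0.74890 = 215.758.
Gain = 215.758 / 227.619 = 0.9479 → 0.948.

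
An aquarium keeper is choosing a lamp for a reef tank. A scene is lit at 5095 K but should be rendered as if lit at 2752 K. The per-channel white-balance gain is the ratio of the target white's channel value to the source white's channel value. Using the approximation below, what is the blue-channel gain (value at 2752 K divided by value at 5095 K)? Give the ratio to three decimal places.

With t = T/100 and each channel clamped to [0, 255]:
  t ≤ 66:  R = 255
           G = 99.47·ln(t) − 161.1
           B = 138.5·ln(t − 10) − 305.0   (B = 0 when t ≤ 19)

0.438

At 5095 K (t = 50.95):
  B = 138.5·ln(50.95 − 10) − 305.0 = 138.5·ln 40.95 − 305.0 = 138.5·3.7124 − 305.0 = 209.161.
At 2752 K (t = 27.52):
  B = 138.5·ln(27.52 − 10) − 305.0 = 138.5·ln 17.52 − 305.0 = 138.5·2.8633 − 305.0 = 91.573.
Gain = 91.573 / 209.161 = 0.4378 → 0.438.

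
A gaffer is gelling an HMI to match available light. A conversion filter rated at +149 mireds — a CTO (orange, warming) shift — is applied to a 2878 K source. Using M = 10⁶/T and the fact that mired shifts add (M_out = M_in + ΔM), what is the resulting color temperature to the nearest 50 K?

M_in = 10⁶/2878 = 347.46 mireds.
M_out = 347.46 + (+149) = 496.46 mireds.
T_out = 10⁶/496.46 = 2014.2 K → 2000 K.

2000 K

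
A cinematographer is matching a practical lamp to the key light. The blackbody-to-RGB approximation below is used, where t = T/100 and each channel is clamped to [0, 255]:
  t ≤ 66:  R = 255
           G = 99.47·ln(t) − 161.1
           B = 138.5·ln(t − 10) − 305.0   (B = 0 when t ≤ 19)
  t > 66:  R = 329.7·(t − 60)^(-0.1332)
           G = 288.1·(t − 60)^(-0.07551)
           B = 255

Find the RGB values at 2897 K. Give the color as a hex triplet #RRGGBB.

#FFAE67

t = 2897/100 = 28.97; the t ≤ 66 branch applies.
R = 255 by definition for t ≤ 66.
G = 99.47·ln 28.97 − 161.1 = 99.47·3.3663 − 161.1 = 173.742.
B = 138.5·ln(28.97 − 10) − 305.0 = 138.5·ln 18.97 − 305.0 = 138.5·2.9429 − 305.0 = 102.586.
Rounded: (255, 174, 103).
In hex: #FFAE67.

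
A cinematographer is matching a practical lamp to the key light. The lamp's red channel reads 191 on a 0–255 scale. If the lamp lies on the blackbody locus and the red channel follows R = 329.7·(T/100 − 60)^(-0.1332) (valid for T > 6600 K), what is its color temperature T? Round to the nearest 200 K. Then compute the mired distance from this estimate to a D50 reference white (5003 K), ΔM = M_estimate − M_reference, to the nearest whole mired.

(t − 60)^(-0.1332) = 191/329.7 = 0.57931.
t − 60 = 0.57931^(1/-0.1332) = 0.57931^(-7.508) = 60.245, so t = 120.245.
T = 100·t = 12025 K → 12000 K to the nearest 200 K.
M_estimate = 10⁶/12000 = 83.33; M_reference = 10⁶/5003 = 199.88.
ΔM = 83.33 − 199.88 = -116.55 → -117 mireds.

-117 mireds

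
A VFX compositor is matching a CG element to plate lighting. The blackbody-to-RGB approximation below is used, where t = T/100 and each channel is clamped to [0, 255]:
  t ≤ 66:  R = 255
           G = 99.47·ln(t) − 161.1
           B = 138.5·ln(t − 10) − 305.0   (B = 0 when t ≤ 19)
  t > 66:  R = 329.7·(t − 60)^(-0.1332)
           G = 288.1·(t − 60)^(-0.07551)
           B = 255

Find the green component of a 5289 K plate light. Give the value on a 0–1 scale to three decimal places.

t = 5289/100 = 52.89; the t ≤ 66 branch applies.
G = 99.47·ln 52.89 − 161.1 = 99.47·3.9682 − 161.1 = 233.618.
On a 0–1 scale: 233.618/255 = 0.9162 → 0.916.

0.916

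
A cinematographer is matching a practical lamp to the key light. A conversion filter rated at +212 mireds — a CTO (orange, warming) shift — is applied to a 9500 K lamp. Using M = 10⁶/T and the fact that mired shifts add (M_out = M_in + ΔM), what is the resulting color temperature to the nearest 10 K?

3150 K

M_in = 10⁶/9500 = 105.26 mireds.
M_out = 105.26 + (+212) = 317.26 mireds.
T_out = 10⁶/317.26 = 3152.0 K → 3150 K.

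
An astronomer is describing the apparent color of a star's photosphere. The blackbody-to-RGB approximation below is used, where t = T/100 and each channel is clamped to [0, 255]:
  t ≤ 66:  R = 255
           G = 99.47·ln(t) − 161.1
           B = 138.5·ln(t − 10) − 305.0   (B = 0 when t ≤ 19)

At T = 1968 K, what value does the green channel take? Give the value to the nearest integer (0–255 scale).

t = 1968/100 = 19.68; the t ≤ 66 branch applies.
G = 99.47·ln 19.68 − 161.1 = 99.47·2.9796 − 161.1 = 135.281.
Rounded: 135.

135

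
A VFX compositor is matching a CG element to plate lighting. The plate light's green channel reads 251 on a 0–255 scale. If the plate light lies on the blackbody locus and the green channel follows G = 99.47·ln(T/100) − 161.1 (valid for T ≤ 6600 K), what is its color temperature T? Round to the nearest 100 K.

ln t = (251 + 161.1) / 99.47 = 4.1430.
t = e^4.1430 = 62.989.
T = 100·t = 6299 K → 6300 K to the nearest 100 K.

6300 K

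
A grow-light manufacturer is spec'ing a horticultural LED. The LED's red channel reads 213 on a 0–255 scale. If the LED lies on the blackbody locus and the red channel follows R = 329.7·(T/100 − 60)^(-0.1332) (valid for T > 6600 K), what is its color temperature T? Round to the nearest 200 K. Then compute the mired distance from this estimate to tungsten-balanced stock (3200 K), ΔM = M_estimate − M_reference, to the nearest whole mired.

-196 mireds

(t − 60)^(-0.1332) = 213/329.7 = 0.64604.
t − 60 = 0.64604^(1/-0.1332) = 0.64604^(-7.508) = 26.575, so t = 86.575.
T = 100·t = 8657 K → 8600 K to the nearest 200 K.
M_estimate = 10⁶/8600 = 116.28; M_reference = 10⁶/3200 = 312.50.
ΔM = 116.28 − 312.50 = -196.22 → -196 mireds.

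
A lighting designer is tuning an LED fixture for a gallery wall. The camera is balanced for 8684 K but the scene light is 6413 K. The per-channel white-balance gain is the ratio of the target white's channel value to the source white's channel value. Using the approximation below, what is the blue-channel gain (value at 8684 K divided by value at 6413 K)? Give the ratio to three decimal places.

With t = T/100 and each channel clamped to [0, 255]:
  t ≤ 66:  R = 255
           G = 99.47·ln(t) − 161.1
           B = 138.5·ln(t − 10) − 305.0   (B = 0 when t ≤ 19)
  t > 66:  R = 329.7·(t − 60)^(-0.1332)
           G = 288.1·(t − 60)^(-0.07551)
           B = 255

1.029

At 6413 K (t = 64.13):
  B = 138.5·ln(64.13 − 10) − 305.0 = 138.5·ln 54.13 − 305.0 = 138.5·3.9914 − 305.0 = 247.807.
At 8684 K (t = 86.84):
  B = 255 by definition for t > 66.
Gain = 255.000 / 247.807 = 1.0290 → 1.029.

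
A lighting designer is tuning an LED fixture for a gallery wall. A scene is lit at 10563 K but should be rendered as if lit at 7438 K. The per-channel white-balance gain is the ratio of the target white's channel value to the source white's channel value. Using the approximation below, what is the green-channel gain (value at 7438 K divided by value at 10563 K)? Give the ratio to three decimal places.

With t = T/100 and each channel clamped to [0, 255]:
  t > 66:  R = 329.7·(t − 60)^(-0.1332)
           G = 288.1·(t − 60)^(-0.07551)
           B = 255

1.091

At 10563 K (t = 105.63):
  G = 288.1·(105.63 − 60)^(-0.07551) = 288.1·45.63^(-0.07551) = 288.1·0.74939 = 215.900.
At 7438 K (t = 74.38):
  G = 288.1·(74.38 − 60)^(-0.07551) = 288.1·14.38^(-0.07551) = 288.1·0.81767 = 235.570.
Gain = 235.570 / 215.900 = 1.0911 → 1.091.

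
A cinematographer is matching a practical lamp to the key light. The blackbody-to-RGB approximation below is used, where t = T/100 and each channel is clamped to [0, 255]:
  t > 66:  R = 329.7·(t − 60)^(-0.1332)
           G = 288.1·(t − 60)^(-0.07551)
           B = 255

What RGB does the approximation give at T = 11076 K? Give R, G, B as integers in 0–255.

t = 11076/100 = 110.76; the t > 66 branch applies.
R = 329.7·(110.76 − 60)^(-0.1332) = 329.7·50.76^(-0.1332) = 329.7·0.59269 = 195.409.
G = 288.1·(110.76 − 60)^(-0.07551) = 288.1·50.76^(-0.07551) = 288.1·0.74339 = 214.170.
B = 255 by definition for t > 66.
Rounded: (195, 214, 255).

R=195, G=214, B=255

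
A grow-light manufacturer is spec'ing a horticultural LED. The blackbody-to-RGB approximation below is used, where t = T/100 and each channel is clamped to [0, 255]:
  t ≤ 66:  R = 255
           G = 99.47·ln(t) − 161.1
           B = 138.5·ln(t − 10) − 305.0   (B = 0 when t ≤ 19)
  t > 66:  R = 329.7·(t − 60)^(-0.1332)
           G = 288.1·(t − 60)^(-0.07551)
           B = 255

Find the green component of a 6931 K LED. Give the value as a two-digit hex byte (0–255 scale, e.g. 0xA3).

0xF3

t = 6931/100 = 69.31; the t > 66 branch applies.
G = 288.1·(69.31 − 60)^(-0.07551) = 288.1·9.31^(-0.07551) = 288.1·0.84496 = 243.432.
Rounded: 243; in hex, 0xF3.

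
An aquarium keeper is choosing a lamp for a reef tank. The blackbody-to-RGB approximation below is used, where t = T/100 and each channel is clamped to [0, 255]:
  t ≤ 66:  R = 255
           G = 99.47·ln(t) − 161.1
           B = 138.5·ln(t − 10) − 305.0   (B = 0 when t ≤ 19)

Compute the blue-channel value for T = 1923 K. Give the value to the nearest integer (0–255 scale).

t = 1923/100 = 19.23; the t ≤ 66 branch applies.
B = 138.5·ln(19.23 − 10) − 305.0 = 138.5·ln 9.23 − 305.0 = 138.5·2.2225 − 305.0 = 2.811.
Rounded: 3.

3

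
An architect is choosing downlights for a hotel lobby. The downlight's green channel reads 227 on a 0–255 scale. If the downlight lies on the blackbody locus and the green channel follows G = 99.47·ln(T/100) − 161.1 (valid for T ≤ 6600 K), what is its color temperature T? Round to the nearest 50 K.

ln t = (227 + 161.1) / 99.47 = 3.9017.
t = e^3.9017 = 49.485.
T = 100·t = 4949 K → 4950 K to the nearest 50 K.

4950 K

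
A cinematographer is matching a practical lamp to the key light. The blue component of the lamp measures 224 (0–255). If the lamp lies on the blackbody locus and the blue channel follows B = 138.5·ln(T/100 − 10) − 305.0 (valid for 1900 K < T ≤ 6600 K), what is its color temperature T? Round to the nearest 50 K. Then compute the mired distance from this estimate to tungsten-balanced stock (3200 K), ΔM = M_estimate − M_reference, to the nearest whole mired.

ln(t − 10) = (224 + 305.0) / 138.5 = 3.8195.
t − 10 = e^3.8195 = 45.581, so t = 55.581.
T = 100·t = 5558 K → 5550 K to the nearest 50 K.
M_estimate = 10⁶/5550 = 180.18; M_reference = 10⁶/3200 = 312.50.
ΔM = 180.18 − 312.50 = -132.32 → -132 mireds.

-132 mireds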